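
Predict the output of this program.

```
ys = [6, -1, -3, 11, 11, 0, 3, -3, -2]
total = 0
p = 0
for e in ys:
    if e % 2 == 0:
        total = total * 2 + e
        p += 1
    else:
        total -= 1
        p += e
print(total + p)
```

23

e=6: even, total = 0*2+6 = 6; p=1
e=-1: not even, total = 6-1 = 5; p=0
e=-3: not even, total = 5-1 = 4; p=-3
e=11: not even, total = 4-1 = 3; p=8
e=11: not even, total = 3-1 = 2; p=19
e=0: even, total = 2*2+0 = 4; p=20
e=3: not even, total = 4-1 = 3; p=23
e=-3: not even, total = 3-1 = 2; p=20
e=-2: even, total = 2*2+(-2) = 2; p=21
total+p = 2+21 = 23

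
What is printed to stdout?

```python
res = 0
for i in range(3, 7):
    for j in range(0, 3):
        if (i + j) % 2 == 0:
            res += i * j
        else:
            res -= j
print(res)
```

22

i=3,j=0: odd sum, res = 0-0 = 0
i=3,j=1: even sum, res = 0+3 = 3
i=3,j=2: odd sum, res = 3-2 = 1
i=4,j=0: even sum, res = 1+0 = 1
i=4,j=1: odd sum, res = 1-1 = 0
i=4,j=2: even sum, res = 0+8 = 8
i=5,j=0: odd sum, res = 8-0 = 8
i=5,j=1: even sum, res = 8+5 = 13
i=5,j=2: odd sum, res = 13-2 = 11
i=6,j=0: even sum, res = 11+0 = 11
i=6,j=1: odd sum, res = 11-1 = 10
i=6,j=2: even sum, res = 10+12 = 22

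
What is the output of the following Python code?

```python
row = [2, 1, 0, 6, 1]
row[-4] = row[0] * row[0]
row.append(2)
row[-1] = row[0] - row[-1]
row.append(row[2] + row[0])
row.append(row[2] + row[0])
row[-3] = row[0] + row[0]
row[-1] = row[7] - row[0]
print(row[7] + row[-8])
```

2

row[-4] = row[0]*row[0] = 2*2 = 4 → [2, 4, 0, 6, 1]
append 2 → [2, 4, 0, 6, 1, 2]
row[-1] = row[0]-row[-1] = 2-2 = 0 → [2, 4, 0, 6, 1, 0]
append row[2]+row[0] = 0+2 = 2 → [2, 4, 0, 6, 1, 0, 2]
append row[2]+row[0] = 0+2 = 2 → [2, 4, 0, 6, 1, 0, 2, 2]
row[-3] = row[0]+row[0] = 2+2 = 4 → [2, 4, 0, 6, 1, 4, 2, 2]
row[-1] = row[7]-row[0] = 2-2 = 0 → [2, 4, 0, 6, 1, 4, 2, 0]
row[7]+row[-8] = 0+2 = 2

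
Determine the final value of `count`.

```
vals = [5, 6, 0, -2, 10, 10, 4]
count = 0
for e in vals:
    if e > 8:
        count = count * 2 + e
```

e=5: not >8
e=6: not >8
e=0: not >8
e=-2: not >8
e=10: >8, count = 0*2+10 = 10
e=10: >8, count = 10*2+10 = 30
e=4: not >8

30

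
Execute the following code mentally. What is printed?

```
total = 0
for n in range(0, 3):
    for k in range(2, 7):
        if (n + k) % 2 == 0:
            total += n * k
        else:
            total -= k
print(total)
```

4

n=0,k=2: even sum, total = 0+0 = 0
n=0,k=3: odd sum, total = 0-3 = -3
n=0,k=4: even sum, total = (-3)+0 = -3
n=0,k=5: odd sum, total = (-3)-5 = -8
n=0,k=6: even sum, total = (-8)+0 = -8
n=1,k=2: odd sum, total = (-8)-2 = -10
n=1,k=3: even sum, total = (-10)+3 = -7
n=1,k=4: odd sum, total = (-7)-4 = -11
n=1,k=5: even sum, total = (-11)+5 = -6
n=1,k=6: odd sum, total = (-6)-6 = -12
n=2,k=2: even sum, total = (-12)+4 = -8
n=2,k=3: odd sum, total = (-8)-3 = -11
n=2,k=4: even sum, total = (-11)+8 = -3
n=2,k=5: odd sum, total = (-3)-5 = -8
n=2,k=6: even sum, total = (-8)+12 = 4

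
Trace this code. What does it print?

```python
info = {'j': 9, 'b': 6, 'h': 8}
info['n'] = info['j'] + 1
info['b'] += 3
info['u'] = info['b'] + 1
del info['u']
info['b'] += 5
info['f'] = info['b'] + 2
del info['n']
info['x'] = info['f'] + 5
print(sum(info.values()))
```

68

info['n'] = info['j']+1 = 10 → {'j': 9, 'b': 6, 'h': 8, 'n': 10}
info['b'] = 6+3 = 9 → {'j': 9, 'b': 9, 'h': 8, 'n': 10}
info['u'] = info['b']+1 = 10 → {'j': 9, 'b': 9, 'h': 8, 'n': 10, 'u': 10}
del 'u' → {'j': 9, 'b': 9, 'h': 8, 'n': 10}
info['b'] = 9+5 = 14 → {'j': 9, 'b': 14, 'h': 8, 'n': 10}
info['f'] = info['b']+2 = 16 → {'j': 9, 'b': 14, 'h': 8, 'n': 10, 'f': 16}
del 'n' → {'j': 9, 'b': 14, 'h': 8, 'f': 16}
info['x'] = info['f']+5 = 21 → {'j': 9, 'b': 14, 'h': 8, 'f': 16, 'x': 21}
sum of values = 68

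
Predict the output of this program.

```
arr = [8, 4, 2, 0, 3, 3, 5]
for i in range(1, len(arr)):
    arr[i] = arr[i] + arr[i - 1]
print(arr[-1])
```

i=1: arr[1] = 4+8 = 12 → [8, 12, 2, 0, 3, 3, 5]
i=2: arr[2] = 2+12 = 14 → [8, 12, 14, 0, 3, 3, 5]
i=3: arr[3] = 0+14 = 14 → [8, 12, 14, 14, 3, 3, 5]
i=4: arr[4] = 3+14 = 17 → [8, 12, 14, 14, 17, 3, 5]
i=5: arr[5] = 3+17 = 20 → [8, 12, 14, 14, 17, 20, 5]
i=6: arr[6] = 5+20 = 25 → [8, 12, 14, 14, 17, 20, 25]

25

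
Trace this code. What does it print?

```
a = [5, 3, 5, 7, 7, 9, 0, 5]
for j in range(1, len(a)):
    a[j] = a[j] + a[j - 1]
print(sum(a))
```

186

j=1: a[1] = 3+5 = 8 → [5, 8, 5, 7, 7, 9, 0, 5]
j=2: a[2] = 5+8 = 13 → [5, 8, 13, 7, 7, 9, 0, 5]
j=3: a[3] = 7+13 = 20 → [5, 8, 13, 20, 7, 9, 0, 5]
j=4: a[4] = 7+20 = 27 → [5, 8, 13, 20, 27, 9, 0, 5]
j=5: a[5] = 9+27 = 36 → [5, 8, 13, 20, 27, 36, 0, 5]
j=6: a[6] = 0+36 = 36 → [5, 8, 13, 20, 27, 36, 36, 5]
j=7: a[7] = 5+36 = 41 → [5, 8, 13, 20, 27, 36, 36, 41]
sum = 186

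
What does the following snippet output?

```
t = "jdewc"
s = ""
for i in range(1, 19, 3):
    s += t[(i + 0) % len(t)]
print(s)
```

dcejwd

i=1: add t[1]='d' → 'd'
i=4: add t[4]='c' → 'dc'
i=7: add t[2]='e' → 'dce'
i=10: add t[0]='j' → 'dcej'
i=13: add t[3]='w' → 'dcejw'
i=16: add t[1]='d' → 'dcejwd'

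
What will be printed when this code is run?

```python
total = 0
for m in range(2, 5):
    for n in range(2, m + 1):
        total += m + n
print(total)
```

m=2,n=2: total = 0+4 = 4
m=3,n=2: total = 4+5 = 9
m=3,n=3: total = 9+6 = 15
m=4,n=2: total = 15+6 = 21
m=4,n=3: total = 21+7 = 28
m=4,n=4: total = 28+8 = 36

36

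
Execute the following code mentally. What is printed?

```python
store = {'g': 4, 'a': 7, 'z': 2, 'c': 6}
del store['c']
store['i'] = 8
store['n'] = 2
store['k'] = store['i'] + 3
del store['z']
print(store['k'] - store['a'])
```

del 'c' → {'g': 4, 'a': 7, 'z': 2}
store['i'] = 8 → {'g': 4, 'a': 7, 'z': 2, 'i': 8}
store['n'] = 2 → {'g': 4, 'a': 7, 'z': 2, 'i': 8, 'n': 2}
store['k'] = store['i']+3 = 11 → {'g': 4, 'a': 7, 'z': 2, 'i': 8, 'n': 2, 'k': 11}
del 'z' → {'g': 4, 'a': 7, 'i': 8, 'n': 2, 'k': 11}
store['k']-store['a'] = 11-7 = 4

4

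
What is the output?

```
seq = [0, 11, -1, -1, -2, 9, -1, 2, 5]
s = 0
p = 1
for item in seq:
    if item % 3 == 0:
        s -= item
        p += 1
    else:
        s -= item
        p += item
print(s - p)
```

item=0: %3==0, s = 0-0 = 0; p=2
item=11: not %3==0, s = 0-11 = -11; p=13
item=-1: not %3==0, s = (-11)-(-1) = -10; p=12
item=-1: not %3==0, s = (-10)-(-1) = -9; p=11
item=-2: not %3==0, s = (-9)-(-2) = -7; p=9
item=9: %3==0, s = (-7)-9 = -16; p=10
item=-1: not %3==0, s = (-16)-(-1) = -15; p=9
item=2: not %3==0, s = (-15)-2 = -17; p=11
item=5: not %3==0, s = (-17)-5 = -22; p=16
s-p = (-22)-16 = -38

-38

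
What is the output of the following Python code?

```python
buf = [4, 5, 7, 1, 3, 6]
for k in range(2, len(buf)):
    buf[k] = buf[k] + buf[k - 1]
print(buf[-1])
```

22

k=2: buf[2] = 7+5 = 12 → [4, 5, 12, 1, 3, 6]
k=3: buf[3] = 1+12 = 13 → [4, 5, 12, 13, 3, 6]
k=4: buf[4] = 3+13 = 16 → [4, 5, 12, 13, 16, 6]
k=5: buf[5] = 6+16 = 22 → [4, 5, 12, 13, 16, 22]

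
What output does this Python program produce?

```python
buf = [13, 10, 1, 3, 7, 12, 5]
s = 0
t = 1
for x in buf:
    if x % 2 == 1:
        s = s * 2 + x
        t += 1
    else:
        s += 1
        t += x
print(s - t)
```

237

x=13: odd, s = 0*2+13 = 13; t=2
x=10: not odd, s = 13+1 = 14; t=12
x=1: odd, s = 14*2+1 = 29; t=13
x=3: odd, s = 29*2+3 = 61; t=14
x=7: odd, s = 61*2+7 = 129; t=15
x=12: not odd, s = 129+1 = 130; t=27
x=5: odd, s = 130*2+5 = 265; t=28
s-t = 265-28 = 237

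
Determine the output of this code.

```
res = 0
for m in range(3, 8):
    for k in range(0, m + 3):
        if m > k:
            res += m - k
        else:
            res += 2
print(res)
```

110

m=3,k=0: 3>0, res = 0+3 = 3
m=3,k=1: 3>1, res = 3+2 = 5
m=3,k=2: 3>2, res = 5+1 = 6
m=3,k=3: not 3>3, res = 6+2 = 8
m=3,k=4: not 3>4, res = 8+2 = 10
m=3,k=5: not 3>5, res = 10+2 = 12
m=4,k=0: 4>0, res = 12+4 = 16
m=4,k=1: 4>1, res = 16+3 = 19
m=4,k=2: 4>2, res = 19+2 = 21
m=4,k=3: 4>3, res = 21+1 = 22
m=4,k=4: not 4>4, res = 22+2 = 24
m=4,k=5: not 4>5, res = 24+2 = 26
m=4,k=6: not 4>6, res = 26+2 = 28
m=5,k=0: 5>0, res = 28+5 = 33
m=5,k=1: 5>1, res = 33+4 = 37
m=5,k=2: 5>2, res = 37+3 = 40
m=5,k=3: 5>3, res = 40+2 = 42
m=5,k=4: 5>4, res = 42+1 = 43
m=5,k=5: not 5>5, res = 43+2 = 45
m=5,k=6: not 5>6, res = 45+2 = 47
m=5,k=7: not 5>7, res = 47+2 = 49
m=6,k=0: 6>0, res = 49+6 = 55
m=6,k=1: 6>1, res = 55+5 = 60
m=6,k=2: 6>2, res = 60+4 = 64
m=6,k=3: 6>3, res = 64+3 = 67
m=6,k=4: 6>4, res = 67+2 = 69
m=6,k=5: 6>5, res = 69+1 = 70
m=6,k=6: not 6>6, res = 70+2 = 72
m=6,k=7: not 6>7, res = 72+2 = 74
m=6,k=8: not 6>8, res = 74+2 = 76
m=7,k=0: 7>0, res = 76+7 = 83
m=7,k=1: 7>1, res = 83+6 = 89
m=7,k=2: 7>2, res = 89+5 = 94
m=7,k=3: 7>3, res = 94+4 = 98
m=7,k=4: 7>4, res = 98+3 = 101
m=7,k=5: 7>5, res = 101+2 = 103
m=7,k=6: 7>6, res = 103+1 = 104
m=7,k=7: not 7>7, res = 104+2 = 106
m=7,k=8: not 7>8, res = 106+2 = 108
m=7,k=9: not 7>9, res = 108+2 = 110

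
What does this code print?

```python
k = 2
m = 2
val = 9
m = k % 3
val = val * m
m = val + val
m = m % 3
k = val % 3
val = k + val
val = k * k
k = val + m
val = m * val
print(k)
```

m = 2%3 = 2
val = 9*2 = 18
m = 18+18 = 36
m = 36%3 = 0
k = 18%3 = 0
val = 0+18 = 18
val = 0*0 = 0
k = 0+0 = 0
val = 0*0 = 0

0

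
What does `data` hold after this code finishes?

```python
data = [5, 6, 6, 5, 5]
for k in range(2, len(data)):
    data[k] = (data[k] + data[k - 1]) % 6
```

k=2: data[2] = (6+6)%6 = 0 → [5, 6, 0, 5, 5]
k=3: data[3] = (5+0)%6 = 5 → [5, 6, 0, 5, 5]
k=4: data[4] = (5+5)%6 = 4 → [5, 6, 0, 5, 4]

[5, 6, 0, 5, 4]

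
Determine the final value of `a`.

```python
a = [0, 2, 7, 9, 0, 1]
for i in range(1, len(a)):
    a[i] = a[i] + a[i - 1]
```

i=1: a[1] = 2+0 = 2 → [0, 2, 7, 9, 0, 1]
i=2: a[2] = 7+2 = 9 → [0, 2, 9, 9, 0, 1]
i=3: a[3] = 9+9 = 18 → [0, 2, 9, 18, 0, 1]
i=4: a[4] = 0+18 = 18 → [0, 2, 9, 18, 18, 1]
i=5: a[5] = 1+18 = 19 → [0, 2, 9, 18, 18, 19]

[0, 2, 9, 18, 18, 19]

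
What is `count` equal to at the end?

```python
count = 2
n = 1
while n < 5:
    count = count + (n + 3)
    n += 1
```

n=1: count = 2+4 = 6
n=2: count = 6+5 = 11
n=3: count = 11+6 = 17
n=4: count = 17+7 = 24

24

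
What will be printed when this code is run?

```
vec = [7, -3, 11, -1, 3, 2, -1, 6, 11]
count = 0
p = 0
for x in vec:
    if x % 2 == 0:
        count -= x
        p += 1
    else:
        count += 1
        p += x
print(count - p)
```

x=7: not even, count = 0+1 = 1; p=7
x=-3: not even, count = 1+1 = 2; p=4
x=11: not even, count = 2+1 = 3; p=15
x=-1: not even, count = 3+1 = 4; p=14
x=3: not even, count = 4+1 = 5; p=17
x=2: even, count = 5-2 = 3; p=18
x=-1: not even, count = 3+1 = 4; p=17
x=6: even, count = 4-6 = -2; p=18
x=11: not even, count = (-2)+1 = -1; p=29
count-p = (-1)-29 = -30

-30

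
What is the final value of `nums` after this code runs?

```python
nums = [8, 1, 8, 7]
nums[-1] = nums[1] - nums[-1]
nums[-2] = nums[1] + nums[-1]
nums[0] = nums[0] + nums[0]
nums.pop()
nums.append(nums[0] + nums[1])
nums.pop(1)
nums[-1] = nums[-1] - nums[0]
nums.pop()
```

[16, -5]

nums[-1] = nums[1]-nums[-1] = 1-7 = -6 → [8, 1, 8, -6]
nums[-2] = nums[1]+nums[-1] = 1+(-6) = -5 → [8, 1, -5, -6]
nums[0] = nums[0]+nums[0] = 8+8 = 16 → [16, 1, -5, -6]
pop() removes -6 → [16, 1, -5]
append nums[0]+nums[1] = 16+1 = 17 → [16, 1, -5, 17]
pop(1) removes 1 → [16, -5, 17]
nums[-1] = nums[-1]-nums[0] = 17-16 = 1 → [16, -5, 1]
pop() removes 1 → [16, -5]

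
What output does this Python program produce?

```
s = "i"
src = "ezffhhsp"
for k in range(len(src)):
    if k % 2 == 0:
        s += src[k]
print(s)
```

k=0: add 'e' → 'ie'
k=1: skip
k=2: add 'f' → 'ief'
k=3: skip
k=4: add 'h' → 'iefh'
k=5: skip
k=6: add 's' → 'iefhs'
k=7: skip

iefhs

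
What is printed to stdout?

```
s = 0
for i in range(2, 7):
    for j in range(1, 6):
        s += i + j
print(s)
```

175

i=2,j=1: s = 0+3 = 3
i=2,j=2: s = 3+4 = 7
i=2,j=3: s = 7+5 = 12
i=2,j=4: s = 12+6 = 18
i=2,j=5: s = 18+7 = 25
i=3,j=1: s = 25+4 = 29
i=3,j=2: s = 29+5 = 34
i=3,j=3: s = 34+6 = 40
i=3,j=4: s = 40+7 = 47
i=3,j=5: s = 47+8 = 55
i=4,j=1: s = 55+5 = 60
i=4,j=2: s = 60+6 = 66
i=4,j=3: s = 66+7 = 73
i=4,j=4: s = 73+8 = 81
i=4,j=5: s = 81+9 = 90
i=5,j=1: s = 90+6 = 96
i=5,j=2: s = 96+7 = 103
i=5,j=3: s = 103+8 = 111
i=5,j=4: s = 111+9 = 120
i=5,j=5: s = 120+10 = 130
i=6,j=1: s = 130+7 = 137
i=6,j=2: s = 137+8 = 145
i=6,j=3: s = 145+9 = 154
i=6,j=4: s = 154+10 = 164
i=6,j=5: s = 164+11 = 175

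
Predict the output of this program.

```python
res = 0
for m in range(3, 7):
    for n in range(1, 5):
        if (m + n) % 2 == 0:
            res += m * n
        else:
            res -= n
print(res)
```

m=3,n=1: even sum, res = 0+3 = 3
m=3,n=2: odd sum, res = 3-2 = 1
m=3,n=3: even sum, res = 1+9 = 10
m=3,n=4: odd sum, res = 10-4 = 6
m=4,n=1: odd sum, res = 6-1 = 5
m=4,n=2: even sum, res = 5+8 = 13
m=4,n=3: odd sum, res = 13-3 = 10
m=4,n=4: even sum, res = 10+16 = 26
m=5,n=1: even sum, res = 26+5 = 31
m=5,n=2: odd sum, res = 31-2 = 29
m=5,n=3: even sum, res = 29+15 = 44
m=5,n=4: odd sum, res = 44-4 = 40
m=6,n=1: odd sum, res = 40-1 = 39
m=6,n=2: even sum, res = 39+12 = 51
m=6,n=3: odd sum, res = 51-3 = 48
m=6,n=4: even sum, res = 48+24 = 72

72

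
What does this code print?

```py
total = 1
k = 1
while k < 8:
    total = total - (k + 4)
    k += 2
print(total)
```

k=1: total = 1-5 = -4
k=3: total = (-4)-7 = -11
k=5: total = (-11)-9 = -20
k=7: total = (-20)-11 = -31

-31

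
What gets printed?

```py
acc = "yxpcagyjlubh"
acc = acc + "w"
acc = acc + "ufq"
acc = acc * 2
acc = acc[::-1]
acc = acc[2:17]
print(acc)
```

+ 'w' → 'yxpcagyjlubhw'
+ 'ufq' → 'yxpcagyjlubhwufq'
repeat ×2 → 'yxpcagyjlubhwufqyxpcagyjlubhwufq'
reverse → 'qfuwhbuljygacpxyqfuwhbuljygacpxy'
slice [2:17] → 'uwhbuljygacpxyq'

uwhbuljygacpxyq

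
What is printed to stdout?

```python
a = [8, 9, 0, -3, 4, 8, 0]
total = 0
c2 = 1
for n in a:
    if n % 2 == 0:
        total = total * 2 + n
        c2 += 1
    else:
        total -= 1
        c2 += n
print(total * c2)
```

n=8: even, total = 0*2+8 = 8; c2=2
n=9: not even, total = 8-1 = 7; c2=11
n=0: even, total = 7*2+0 = 14; c2=12
n=-3: not even, total = 14-1 = 13; c2=9
n=4: even, total = 13*2+4 = 30; c2=10
n=8: even, total = 30*2+8 = 68; c2=11
n=0: even, total = 68*2+0 = 136; c2=12
total*c2 = 136*12 = 1632

1632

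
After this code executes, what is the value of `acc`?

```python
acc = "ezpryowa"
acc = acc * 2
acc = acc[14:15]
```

repeat ×2 → 'ezpryowaezpryowa'
slice [14:15] → 'w'

'w'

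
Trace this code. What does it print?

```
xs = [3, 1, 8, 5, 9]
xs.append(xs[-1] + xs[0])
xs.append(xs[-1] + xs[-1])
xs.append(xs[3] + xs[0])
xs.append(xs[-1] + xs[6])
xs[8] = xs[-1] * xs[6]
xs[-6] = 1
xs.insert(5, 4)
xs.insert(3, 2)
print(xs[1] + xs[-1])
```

769

append xs[-1]+xs[0] = 9+3 = 12 → [3, 1, 8, 5, 9, 12]
append xs[-1]+xs[-1] = 12+12 = 24 → [3, 1, 8, 5, 9, 12, 24]
append xs[3]+xs[0] = 5+3 = 8 → [3, 1, 8, 5, 9, 12, 24, 8]
append xs[-1]+xs[6] = 8+24 = 32 → [3, 1, 8, 5, 9, 12, 24, 8, 32]
xs[8] = xs[-1]*xs[6] = 32*24 = 768 → [3, 1, 8, 5, 9, 12, 24, 8, 768]
xs[-6] = 1 → [3, 1, 8, 1, 9, 12, 24, 8, 768]
insert 4 at 5 → [3, 1, 8, 1, 9, 4, 12, 24, 8, 768]
insert 2 at 3 → [3, 1, 8, 2, 1, 9, 4, 12, 24, 8, 768]
xs[1]+xs[-1] = 1+768 = 769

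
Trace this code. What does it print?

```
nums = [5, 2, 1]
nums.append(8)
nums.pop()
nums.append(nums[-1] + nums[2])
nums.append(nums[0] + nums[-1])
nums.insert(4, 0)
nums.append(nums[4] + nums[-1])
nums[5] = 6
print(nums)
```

[5, 2, 1, 2, 0, 6, 7]

append 8 → [5, 2, 1, 8]
pop() removes 8 → [5, 2, 1]
append nums[-1]+nums[2] = 1+1 = 2 → [5, 2, 1, 2]
append nums[0]+nums[-1] = 5+2 = 7 → [5, 2, 1, 2, 7]
insert 0 at 4 → [5, 2, 1, 2, 0, 7]
append nums[4]+nums[-1] = 0+7 = 7 → [5, 2, 1, 2, 0, 7, 7]
nums[5] = 6 → [5, 2, 1, 2, 0, 6, 7]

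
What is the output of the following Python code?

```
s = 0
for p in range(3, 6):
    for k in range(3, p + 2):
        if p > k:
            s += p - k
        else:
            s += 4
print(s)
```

28

p=3,k=3: not 3>3, s = 0+4 = 4
p=3,k=4: not 3>4, s = 4+4 = 8
p=4,k=3: 4>3, s = 8+1 = 9
p=4,k=4: not 4>4, s = 9+4 = 13
p=4,k=5: not 4>5, s = 13+4 = 17
p=5,k=3: 5>3, s = 17+2 = 19
p=5,k=4: 5>4, s = 19+1 = 20
p=5,k=5: not 5>5, s = 20+4 = 24
p=5,k=6: not 5>6, s = 24+4 = 28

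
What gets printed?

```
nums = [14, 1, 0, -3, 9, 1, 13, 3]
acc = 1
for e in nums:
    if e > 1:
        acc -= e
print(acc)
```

-38

e=14: >1, acc = 1-14 = -13
e=1: not >1
e=0: not >1
e=-3: not >1
e=9: >1, acc = (-13)-9 = -22
e=1: not >1
e=13: >1, acc = (-22)-13 = -35
e=3: >1, acc = (-35)-3 = -38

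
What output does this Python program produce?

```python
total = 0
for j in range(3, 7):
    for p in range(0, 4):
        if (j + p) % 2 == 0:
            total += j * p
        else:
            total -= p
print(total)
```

40

j=3,p=0: odd sum, total = 0-0 = 0
j=3,p=1: even sum, total = 0+3 = 3
j=3,p=2: odd sum, total = 3-2 = 1
j=3,p=3: even sum, total = 1+9 = 10
j=4,p=0: even sum, total = 10+0 = 10
j=4,p=1: odd sum, total = 10-1 = 9
j=4,p=2: even sum, total = 9+8 = 17
j=4,p=3: odd sum, total = 17-3 = 14
j=5,p=0: odd sum, total = 14-0 = 14
j=5,p=1: even sum, total = 14+5 = 19
j=5,p=2: odd sum, total = 19-2 = 17
j=5,p=3: even sum, total = 17+15 = 32
j=6,p=0: even sum, total = 32+0 = 32
j=6,p=1: odd sum, total = 32-1 = 31
j=6,p=2: even sum, total = 31+12 = 43
j=6,p=3: odd sum, total = 43-3 = 40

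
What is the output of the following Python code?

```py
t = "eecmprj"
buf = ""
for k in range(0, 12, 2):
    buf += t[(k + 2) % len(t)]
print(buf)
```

cpjemr

k=0: add t[2]='c' → 'c'
k=2: add t[4]='p' → 'cp'
k=4: add t[6]='j' → 'cpj'
k=6: add t[1]='e' → 'cpje'
k=8: add t[3]='m' → 'cpjem'
k=10: add t[5]='r' → 'cpjemr'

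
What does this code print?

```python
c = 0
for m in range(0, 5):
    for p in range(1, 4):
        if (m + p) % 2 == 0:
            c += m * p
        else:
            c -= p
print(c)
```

12

m=0,p=1: odd sum, c = 0-1 = -1
m=0,p=2: even sum, c = (-1)+0 = -1
m=0,p=3: odd sum, c = (-1)-3 = -4
m=1,p=1: even sum, c = (-4)+1 = -3
m=1,p=2: odd sum, c = (-3)-2 = -5
m=1,p=3: even sum, c = (-5)+3 = -2
m=2,p=1: odd sum, c = (-2)-1 = -3
m=2,p=2: even sum, c = (-3)+4 = 1
m=2,p=3: odd sum, c = 1-3 = -2
m=3,p=1: even sum, c = (-2)+3 = 1
m=3,p=2: odd sum, c = 1-2 = -1
m=3,p=3: even sum, c = (-1)+9 = 8
m=4,p=1: odd sum, c = 8-1 = 7
m=4,p=2: even sum, c = 7+8 = 15
m=4,p=3: odd sum, c = 15-3 = 12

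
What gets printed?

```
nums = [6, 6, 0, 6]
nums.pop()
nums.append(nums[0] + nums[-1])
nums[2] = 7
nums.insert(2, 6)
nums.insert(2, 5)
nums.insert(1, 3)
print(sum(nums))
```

39

pop() removes 6 → [6, 6, 0]
append nums[0]+nums[-1] = 6+0 = 6 → [6, 6, 0, 6]
nums[2] = 7 → [6, 6, 7, 6]
insert 6 at 2 → [6, 6, 6, 7, 6]
insert 5 at 2 → [6, 6, 5, 6, 7, 6]
insert 3 at 1 → [6, 3, 6, 5, 6, 7, 6]
sum = 39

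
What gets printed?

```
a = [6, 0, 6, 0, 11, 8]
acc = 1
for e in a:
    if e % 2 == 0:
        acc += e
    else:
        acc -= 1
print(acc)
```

20

e=6: even, acc = 1+6 = 7
e=0: even, acc = 7+0 = 7
e=6: even, acc = 7+6 = 13
e=0: even, acc = 13+0 = 13
e=11: not even, acc = 13-1 = 12
e=8: even, acc = 12+8 = 20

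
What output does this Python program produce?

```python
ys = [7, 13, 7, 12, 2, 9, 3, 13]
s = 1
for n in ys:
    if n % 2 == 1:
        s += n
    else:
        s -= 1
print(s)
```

51

n=7: odd, s = 1+7 = 8
n=13: odd, s = 8+13 = 21
n=7: odd, s = 21+7 = 28
n=12: not odd, s = 28-1 = 27
n=2: not odd, s = 27-1 = 26
n=9: odd, s = 26+9 = 35
n=3: odd, s = 35+3 = 38
n=13: odd, s = 38+13 = 51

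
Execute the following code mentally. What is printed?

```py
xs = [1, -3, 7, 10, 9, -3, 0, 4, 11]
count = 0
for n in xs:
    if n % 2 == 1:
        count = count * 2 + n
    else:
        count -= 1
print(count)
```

n=1: odd, count = 0*2+1 = 1
n=-3: odd, count = 1*2+(-3) = -1
n=7: odd, count = (-1)*2+7 = 5
n=10: not odd, count = 5-1 = 4
n=9: odd, count = 4*2+9 = 17
n=-3: odd, count = 17*2+(-3) = 31
n=0: not odd, count = 31-1 = 30
n=4: not odd, count = 30-1 = 29
n=11: odd, count = 29*2+11 = 69

69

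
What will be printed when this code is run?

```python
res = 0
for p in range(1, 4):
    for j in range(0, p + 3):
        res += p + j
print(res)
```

63

p=1,j=0: res = 0+1 = 1
p=1,j=1: res = 1+2 = 3
p=1,j=2: res = 3+3 = 6
p=1,j=3: res = 6+4 = 10
p=2,j=0: res = 10+2 = 12
p=2,j=1: res = 12+3 = 15
p=2,j=2: res = 15+4 = 19
p=2,j=3: res = 19+5 = 24
p=2,j=4: res = 24+6 = 30
p=3,j=0: res = 30+3 = 33
p=3,j=1: res = 33+4 = 37
p=3,j=2: res = 37+5 = 42
p=3,j=3: res = 42+6 = 48
p=3,j=4: res = 48+7 = 55
p=3,j=5: res = 55+8 = 63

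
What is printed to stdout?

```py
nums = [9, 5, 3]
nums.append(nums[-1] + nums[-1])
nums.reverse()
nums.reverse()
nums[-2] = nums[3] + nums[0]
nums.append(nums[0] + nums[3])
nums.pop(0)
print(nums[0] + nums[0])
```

append nums[-1]+nums[-1] = 3+3 = 6 → [9, 5, 3, 6]
reverse → [6, 3, 5, 9]
reverse → [9, 5, 3, 6]
nums[-2] = nums[3]+nums[0] = 6+9 = 15 → [9, 5, 15, 6]
append nums[0]+nums[3] = 9+6 = 15 → [9, 5, 15, 6, 15]
pop(0) removes 9 → [5, 15, 6, 15]
nums[0]+nums[0] = 5+5 = 10

10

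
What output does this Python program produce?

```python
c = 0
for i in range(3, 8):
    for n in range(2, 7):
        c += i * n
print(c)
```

500

i=3,n=2: c = 0+6 = 6
i=3,n=3: c = 6+9 = 15
i=3,n=4: c = 15+12 = 27
i=3,n=5: c = 27+15 = 42
i=3,n=6: c = 42+18 = 60
i=4,n=2: c = 60+8 = 68
i=4,n=3: c = 68+12 = 80
i=4,n=4: c = 80+16 = 96
i=4,n=5: c = 96+20 = 116
i=4,n=6: c = 116+24 = 140
i=5,n=2: c = 140+10 = 150
i=5,n=3: c = 150+15 = 165
i=5,n=4: c = 165+20 = 185
i=5,n=5: c = 185+25 = 210
i=5,n=6: c = 210+30 = 240
i=6,n=2: c = 240+12 = 252
i=6,n=3: c = 252+18 = 270
i=6,n=4: c = 270+24 = 294
i=6,n=5: c = 294+30 = 324
i=6,n=6: c = 324+36 = 360
i=7,n=2: c = 360+14 = 374
i=7,n=3: c = 374+21 = 395
i=7,n=4: c = 395+28 = 423
i=7,n=5: c = 423+35 = 458
i=7,n=6: c = 458+42 = 500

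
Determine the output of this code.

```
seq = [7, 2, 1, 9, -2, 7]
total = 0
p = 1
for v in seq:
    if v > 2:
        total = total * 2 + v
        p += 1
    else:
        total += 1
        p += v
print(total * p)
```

v=7: >2, total = 0*2+7 = 7; p=2
v=2: not >2, total = 7+1 = 8; p=4
v=1: not >2, total = 8+1 = 9; p=5
v=9: >2, total = 9*2+9 = 27; p=6
v=-2: not >2, total = 27+1 = 28; p=4
v=7: >2, total = 28*2+7 = 63; p=5
total*p = 63*5 = 315

315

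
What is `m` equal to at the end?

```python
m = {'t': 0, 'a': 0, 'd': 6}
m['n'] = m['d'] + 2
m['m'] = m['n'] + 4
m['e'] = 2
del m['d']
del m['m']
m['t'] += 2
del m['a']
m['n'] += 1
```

{'t': 2, 'n': 9, 'e': 2}

m['n'] = m['d']+2 = 8 → {'t': 0, 'a': 0, 'd': 6, 'n': 8}
m['m'] = m['n']+4 = 12 → {'t': 0, 'a': 0, 'd': 6, 'n': 8, 'm': 12}
m['e'] = 2 → {'t': 0, 'a': 0, 'd': 6, 'n': 8, 'm': 12, 'e': 2}
del 'd' → {'t': 0, 'a': 0, 'n': 8, 'm': 12, 'e': 2}
del 'm' → {'t': 0, 'a': 0, 'n': 8, 'e': 2}
m['t'] = 0+2 = 2 → {'t': 2, 'a': 0, 'n': 8, 'e': 2}
del 'a' → {'t': 2, 'n': 8, 'e': 2}
m['n'] = 8+1 = 9 → {'t': 2, 'n': 9, 'e': 2}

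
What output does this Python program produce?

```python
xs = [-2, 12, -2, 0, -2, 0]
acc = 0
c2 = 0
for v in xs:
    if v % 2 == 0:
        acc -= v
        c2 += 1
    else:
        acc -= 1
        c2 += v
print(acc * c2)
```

v=-2: even, acc = 0-(-2) = 2; c2=1
v=12: even, acc = 2-12 = -10; c2=2
v=-2: even, acc = (-10)-(-2) = -8; c2=3
v=0: even, acc = (-8)-0 = -8; c2=4
v=-2: even, acc = (-8)-(-2) = -6; c2=5
v=0: even, acc = (-6)-0 = -6; c2=6
acc*c2 = (-6)*6 = -36

-36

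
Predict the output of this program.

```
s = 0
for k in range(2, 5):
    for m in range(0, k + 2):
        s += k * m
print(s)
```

k=2,m=0: s = 0+0 = 0
k=2,m=1: s = 0+2 = 2
k=2,m=2: s = 2+4 = 6
k=2,m=3: s = 6+6 = 12
k=3,m=0: s = 12+0 = 12
k=3,m=1: s = 12+3 = 15
k=3,m=2: s = 15+6 = 21
k=3,m=3: s = 21+9 = 30
k=3,m=4: s = 30+12 = 42
k=4,m=0: s = 42+0 = 42
k=4,m=1: s = 42+4 = 46
k=4,m=2: s = 46+8 = 54
k=4,m=3: s = 54+12 = 66
k=4,m=4: s = 66+16 = 82
k=4,m=5: s = 82+20 = 102

102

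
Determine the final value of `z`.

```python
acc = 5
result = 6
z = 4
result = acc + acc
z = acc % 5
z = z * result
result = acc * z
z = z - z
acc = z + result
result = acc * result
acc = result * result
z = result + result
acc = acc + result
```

result = 5+5 = 10
z = 5%5 = 0
z = 0*10 = 0
result = 5*0 = 0
z = 0-0 = 0
acc = 0+0 = 0
result = 0*0 = 0
acc = 0*0 = 0
z = 0+0 = 0
acc = 0+0 = 0

0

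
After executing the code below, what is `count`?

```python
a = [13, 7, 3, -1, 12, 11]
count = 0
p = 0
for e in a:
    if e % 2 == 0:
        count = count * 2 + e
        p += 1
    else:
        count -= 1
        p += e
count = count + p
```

e=13: not even, count = 0-1 = -1; p=13
e=7: not even, count = (-1)-1 = -2; p=20
e=3: not even, count = (-2)-1 = -3; p=23
e=-1: not even, count = (-3)-1 = -4; p=22
e=12: even, count = (-4)*2+12 = 4; p=23
e=11: not even, count = 4-1 = 3; p=34
count+p = 3+34 = 37

37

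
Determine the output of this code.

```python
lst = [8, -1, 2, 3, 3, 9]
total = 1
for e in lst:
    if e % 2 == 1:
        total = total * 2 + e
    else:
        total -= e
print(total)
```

e=8: not odd, total = 1-8 = -7
e=-1: odd, total = (-7)*2+(-1) = -15
e=2: not odd, total = (-15)-2 = -17
e=3: odd, total = (-17)*2+3 = -31
e=3: odd, total = (-31)*2+3 = -59
e=9: odd, total = (-59)*2+9 = -109

-109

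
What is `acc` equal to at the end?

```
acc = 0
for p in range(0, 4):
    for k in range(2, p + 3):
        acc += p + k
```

p=0,k=2: acc = 0+2 = 2
p=1,k=2: acc = 2+3 = 5
p=1,k=3: acc = 5+4 = 9
p=2,k=2: acc = 9+4 = 13
p=2,k=3: acc = 13+5 = 18
p=2,k=4: acc = 18+6 = 24
p=3,k=2: acc = 24+5 = 29
p=3,k=3: acc = 29+6 = 35
p=3,k=4: acc = 35+7 = 42
p=3,k=5: acc = 42+8 = 50

50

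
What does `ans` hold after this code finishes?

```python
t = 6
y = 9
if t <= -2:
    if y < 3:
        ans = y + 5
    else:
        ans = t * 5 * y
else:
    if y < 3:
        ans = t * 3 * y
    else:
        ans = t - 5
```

1

t=6, y=9
t <= -2 is False; y < 3 is False
→ ans = t - 5 = 1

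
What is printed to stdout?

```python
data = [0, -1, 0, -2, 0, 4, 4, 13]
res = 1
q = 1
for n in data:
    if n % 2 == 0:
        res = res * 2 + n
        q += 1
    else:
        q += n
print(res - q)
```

41

n=0: even, res = 1*2+0 = 2; q=2
n=-1: not even; q=1
n=0: even, res = 2*2+0 = 4; q=2
n=-2: even, res = 4*2+(-2) = 6; q=3
n=0: even, res = 6*2+0 = 12; q=4
n=4: even, res = 12*2+4 = 28; q=5
n=4: even, res = 28*2+4 = 60; q=6
n=13: not even; q=19
res-q = 60-19 = 41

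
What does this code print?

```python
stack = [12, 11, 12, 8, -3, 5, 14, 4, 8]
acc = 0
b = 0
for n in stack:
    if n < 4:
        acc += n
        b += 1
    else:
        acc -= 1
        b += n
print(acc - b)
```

-86

n=12: not <4, acc = 0-1 = -1; b=12
n=11: not <4, acc = (-1)-1 = -2; b=23
n=12: not <4, acc = (-2)-1 = -3; b=35
n=8: not <4, acc = (-3)-1 = -4; b=43
n=-3: <4, acc = (-4)+(-3) = -7; b=44
n=5: not <4, acc = (-7)-1 = -8; b=49
n=14: not <4, acc = (-8)-1 = -9; b=63
n=4: not <4, acc = (-9)-1 = -10; b=67
n=8: not <4, acc = (-10)-1 = -11; b=75
acc-b = (-11)-75 = -86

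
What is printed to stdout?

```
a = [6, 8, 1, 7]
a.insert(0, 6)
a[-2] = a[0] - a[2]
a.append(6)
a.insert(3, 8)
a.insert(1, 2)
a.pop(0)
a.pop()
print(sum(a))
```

29

insert 6 at 0 → [6, 6, 8, 1, 7]
a[-2] = a[0]-a[2] = 6-8 = -2 → [6, 6, 8, -2, 7]
append 6 → [6, 6, 8, -2, 7, 6]
insert 8 at 3 → [6, 6, 8, 8, -2, 7, 6]
insert 2 at 1 → [6, 2, 6, 8, 8, -2, 7, 6]
pop(0) removes 6 → [2, 6, 8, 8, -2, 7, 6]
pop() removes 6 → [2, 6, 8, 8, -2, 7]
sum = 29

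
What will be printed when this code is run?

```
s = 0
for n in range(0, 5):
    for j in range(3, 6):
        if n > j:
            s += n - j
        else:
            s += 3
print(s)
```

n=0,j=3: not 0>3, s = 0+3 = 3
n=0,j=4: not 0>4, s = 3+3 = 6
n=0,j=5: not 0>5, s = 6+3 = 9
n=1,j=3: not 1>3, s = 9+3 = 12
n=1,j=4: not 1>4, s = 12+3 = 15
n=1,j=5: not 1>5, s = 15+3 = 18
n=2,j=3: not 2>3, s = 18+3 = 21
n=2,j=4: not 2>4, s = 21+3 = 24
n=2,j=5: not 2>5, s = 24+3 = 27
n=3,j=3: not 3>3, s = 27+3 = 30
n=3,j=4: not 3>4, s = 30+3 = 33
n=3,j=5: not 3>5, s = 33+3 = 36
n=4,j=3: 4>3, s = 36+1 = 37
n=4,j=4: not 4>4, s = 37+3 = 40
n=4,j=5: not 4>5, s = 40+3 = 43

43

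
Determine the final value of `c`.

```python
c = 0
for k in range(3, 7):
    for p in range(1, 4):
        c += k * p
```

k=3,p=1: c = 0+3 = 3
k=3,p=2: c = 3+6 = 9
k=3,p=3: c = 9+9 = 18
k=4,p=1: c = 18+4 = 22
k=4,p=2: c = 22+8 = 30
k=4,p=3: c = 30+12 = 42
k=5,p=1: c = 42+5 = 47
k=5,p=2: c = 47+10 = 57
k=5,p=3: c = 57+15 = 72
k=6,p=1: c = 72+6 = 78
k=6,p=2: c = 78+12 = 90
k=6,p=3: c = 90+18 = 108

108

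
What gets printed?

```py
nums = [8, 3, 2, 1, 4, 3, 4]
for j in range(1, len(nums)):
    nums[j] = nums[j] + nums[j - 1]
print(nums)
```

[8, 11, 13, 14, 18, 21, 25]

j=1: nums[1] = 3+8 = 11 → [8, 11, 2, 1, 4, 3, 4]
j=2: nums[2] = 2+11 = 13 → [8, 11, 13, 1, 4, 3, 4]
j=3: nums[3] = 1+13 = 14 → [8, 11, 13, 14, 4, 3, 4]
j=4: nums[4] = 4+14 = 18 → [8, 11, 13, 14, 18, 3, 4]
j=5: nums[5] = 3+18 = 21 → [8, 11, 13, 14, 18, 21, 4]
j=6: nums[6] = 4+21 = 25 → [8, 11, 13, 14, 18, 21, 25]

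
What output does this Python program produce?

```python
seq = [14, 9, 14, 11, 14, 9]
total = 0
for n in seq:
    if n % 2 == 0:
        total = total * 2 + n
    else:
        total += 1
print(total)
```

105

n=14: even, total = 0*2+14 = 14
n=9: not even, total = 14+1 = 15
n=14: even, total = 15*2+14 = 44
n=11: not even, total = 44+1 = 45
n=14: even, total = 45*2+14 = 104
n=9: not even, total = 104+1 = 105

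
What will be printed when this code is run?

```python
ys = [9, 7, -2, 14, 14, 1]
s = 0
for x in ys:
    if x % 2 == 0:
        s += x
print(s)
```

x=9: not even
x=7: not even
x=-2: even, s = 0+(-2) = -2
x=14: even, s = (-2)+14 = 12
x=14: even, s = 12+14 = 26
x=1: not even

26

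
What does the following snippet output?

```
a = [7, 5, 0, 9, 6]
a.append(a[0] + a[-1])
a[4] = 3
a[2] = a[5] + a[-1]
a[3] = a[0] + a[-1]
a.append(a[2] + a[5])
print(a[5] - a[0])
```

6

append a[0]+a[-1] = 7+6 = 13 → [7, 5, 0, 9, 6, 13]
a[4] = 3 → [7, 5, 0, 9, 3, 13]
a[2] = a[5]+a[-1] = 13+13 = 26 → [7, 5, 26, 9, 3, 13]
a[3] = a[0]+a[-1] = 7+13 = 20 → [7, 5, 26, 20, 3, 13]
append a[2]+a[5] = 26+13 = 39 → [7, 5, 26, 20, 3, 13, 39]
a[5]-a[0] = 13-7 = 6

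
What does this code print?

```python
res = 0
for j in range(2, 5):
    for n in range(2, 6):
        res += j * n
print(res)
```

j=2,n=2: res = 0+4 = 4
j=2,n=3: res = 4+6 = 10
j=2,n=4: res = 10+8 = 18
j=2,n=5: res = 18+10 = 28
j=3,n=2: res = 28+6 = 34
j=3,n=3: res = 34+9 = 43
j=3,n=4: res = 43+12 = 55
j=3,n=5: res = 55+15 = 70
j=4,n=2: res = 70+8 = 78
j=4,n=3: res = 78+12 = 90
j=4,n=4: res = 90+16 = 106
j=4,n=5: res = 106+20 = 126

126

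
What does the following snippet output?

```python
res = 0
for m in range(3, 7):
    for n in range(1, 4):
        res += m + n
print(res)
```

m=3,n=1: res = 0+4 = 4
m=3,n=2: res = 4+5 = 9
m=3,n=3: res = 9+6 = 15
m=4,n=1: res = 15+5 = 20
m=4,n=2: res = 20+6 = 26
m=4,n=3: res = 26+7 = 33
m=5,n=1: res = 33+6 = 39
m=5,n=2: res = 39+7 = 46
m=5,n=3: res = 46+8 = 54
m=6,n=1: res = 54+7 = 61
m=6,n=2: res = 61+8 = 69
m=6,n=3: res = 69+9 = 78

78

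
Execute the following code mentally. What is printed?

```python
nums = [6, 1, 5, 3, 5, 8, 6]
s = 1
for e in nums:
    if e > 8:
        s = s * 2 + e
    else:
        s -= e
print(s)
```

e=6: not >8, s = 1-6 = -5
e=1: not >8, s = (-5)-1 = -6
e=5: not >8, s = (-6)-5 = -11
e=3: not >8, s = (-11)-3 = -14
e=5: not >8, s = (-14)-5 = -19
e=8: not >8, s = (-19)-8 = -27
e=6: not >8, s = (-27)-6 = -33

-33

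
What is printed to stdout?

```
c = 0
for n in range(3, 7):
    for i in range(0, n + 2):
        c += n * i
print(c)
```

363

n=3,i=0: c = 0+0 = 0
n=3,i=1: c = 0+3 = 3
n=3,i=2: c = 3+6 = 9
n=3,i=3: c = 9+9 = 18
n=3,i=4: c = 18+12 = 30
n=4,i=0: c = 30+0 = 30
n=4,i=1: c = 30+4 = 34
n=4,i=2: c = 34+8 = 42
n=4,i=3: c = 42+12 = 54
n=4,i=4: c = 54+16 = 70
n=4,i=5: c = 70+20 = 90
n=5,i=0: c = 90+0 = 90
n=5,i=1: c = 90+5 = 95
n=5,i=2: c = 95+10 = 105
n=5,i=3: c = 105+15 = 120
n=5,i=4: c = 120+20 = 140
n=5,i=5: c = 140+25 = 165
n=5,i=6: c = 165+30 = 195
n=6,i=0: c = 195+0 = 195
n=6,i=1: c = 195+6 = 201
n=6,i=2: c = 201+12 = 213
n=6,i=3: c = 213+18 = 231
n=6,i=4: c = 231+24 = 255
n=6,i=5: c = 255+30 = 285
n=6,i=6: c = 285+36 = 321
n=6,i=7: c = 321+42 = 363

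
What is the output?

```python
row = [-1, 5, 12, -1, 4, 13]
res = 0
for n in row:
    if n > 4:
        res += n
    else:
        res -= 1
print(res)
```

n=-1: not >4, res = 0-1 = -1
n=5: >4, res = (-1)+5 = 4
n=12: >4, res = 4+12 = 16
n=-1: not >4, res = 16-1 = 15
n=4: not >4, res = 15-1 = 14
n=13: >4, res = 14+13 = 27

27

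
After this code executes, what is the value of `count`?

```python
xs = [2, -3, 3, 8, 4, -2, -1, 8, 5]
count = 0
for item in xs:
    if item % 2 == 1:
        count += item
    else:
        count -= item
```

item=2: not odd, count = 0-2 = -2
item=-3: odd, count = (-2)+(-3) = -5
item=3: odd, count = (-5)+3 = -2
item=8: not odd, count = (-2)-8 = -10
item=4: not odd, count = (-10)-4 = -14
item=-2: not odd, count = (-14)-(-2) = -12
item=-1: odd, count = (-12)+(-1) = -13
item=8: not odd, count = (-13)-8 = -21
item=5: odd, count = (-21)+5 = -16

-16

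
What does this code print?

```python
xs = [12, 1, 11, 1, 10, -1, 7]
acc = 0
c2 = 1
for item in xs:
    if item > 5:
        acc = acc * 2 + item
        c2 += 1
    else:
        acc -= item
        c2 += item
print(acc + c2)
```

163

item=12: >5, acc = 0*2+12 = 12; c2=2
item=1: not >5, acc = 12-1 = 11; c2=3
item=11: >5, acc = 11*2+11 = 33; c2=4
item=1: not >5, acc = 33-1 = 32; c2=5
item=10: >5, acc = 32*2+10 = 74; c2=6
item=-1: not >5, acc = 74-(-1) = 75; c2=5
item=7: >5, acc = 75*2+7 = 157; c2=6
acc+c2 = 157+6 = 163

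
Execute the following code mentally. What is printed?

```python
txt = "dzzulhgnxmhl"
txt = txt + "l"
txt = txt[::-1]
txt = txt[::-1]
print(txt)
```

+ 'l' → 'dzzulhgnxmhll'
reverse → 'llhmxnghluzzd'
reverse → 'dzzulhgnxmhll'

dzzulhgnxmhll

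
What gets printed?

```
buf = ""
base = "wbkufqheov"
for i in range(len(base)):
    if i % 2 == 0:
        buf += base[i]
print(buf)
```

wkfho

i=0: add 'w' → 'w'
i=1: skip
i=2: add 'k' → 'wk'
i=3: skip
i=4: add 'f' → 'wkf'
i=5: skip
i=6: add 'h' → 'wkfh'
i=7: skip
i=8: add 'o' → 'wkfho'
i=9: skip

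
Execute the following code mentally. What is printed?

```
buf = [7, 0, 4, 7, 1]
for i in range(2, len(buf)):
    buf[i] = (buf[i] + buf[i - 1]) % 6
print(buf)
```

i=2: buf[2] = (4+0)%6 = 4 → [7, 0, 4, 7, 1]
i=3: buf[3] = (7+4)%6 = 5 → [7, 0, 4, 5, 1]
i=4: buf[4] = (1+5)%6 = 0 → [7, 0, 4, 5, 0]

[7, 0, 4, 5, 0]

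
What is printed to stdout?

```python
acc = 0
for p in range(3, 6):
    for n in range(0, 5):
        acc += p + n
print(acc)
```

90

p=3,n=0: acc = 0+3 = 3
p=3,n=1: acc = 3+4 = 7
p=3,n=2: acc = 7+5 = 12
p=3,n=3: acc = 12+6 = 18
p=3,n=4: acc = 18+7 = 25
p=4,n=0: acc = 25+4 = 29
p=4,n=1: acc = 29+5 = 34
p=4,n=2: acc = 34+6 = 40
p=4,n=3: acc = 40+7 = 47
p=4,n=4: acc = 47+8 = 55
p=5,n=0: acc = 55+5 = 60
p=5,n=1: acc = 60+6 = 66
p=5,n=2: acc = 66+7 = 73
p=5,n=3: acc = 73+8 = 81
p=5,n=4: acc = 81+9 = 90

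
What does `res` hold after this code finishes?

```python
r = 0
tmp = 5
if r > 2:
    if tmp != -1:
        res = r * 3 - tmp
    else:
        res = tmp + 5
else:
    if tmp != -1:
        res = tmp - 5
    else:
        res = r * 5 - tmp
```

r=0, tmp=5
r > 2 is False; tmp != -1 is True
→ res = tmp - 5 = 0

0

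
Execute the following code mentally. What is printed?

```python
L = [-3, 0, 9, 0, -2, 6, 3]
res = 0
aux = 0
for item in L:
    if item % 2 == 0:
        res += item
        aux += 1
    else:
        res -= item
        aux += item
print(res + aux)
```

8

item=-3: not even, res = 0-(-3) = 3; aux=-3
item=0: even, res = 3+0 = 3; aux=-2
item=9: not even, res = 3-9 = -6; aux=7
item=0: even, res = (-6)+0 = -6; aux=8
item=-2: even, res = (-6)+(-2) = -8; aux=9
item=6: even, res = (-8)+6 = -2; aux=10
item=3: not even, res = (-2)-3 = -5; aux=13
res+aux = (-5)+13 = 8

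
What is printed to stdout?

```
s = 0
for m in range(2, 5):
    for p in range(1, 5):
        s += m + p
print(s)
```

m=2,p=1: s = 0+3 = 3
m=2,p=2: s = 3+4 = 7
m=2,p=3: s = 7+5 = 12
m=2,p=4: s = 12+6 = 18
m=3,p=1: s = 18+4 = 22
m=3,p=2: s = 22+5 = 27
m=3,p=3: s = 27+6 = 33
m=3,p=4: s = 33+7 = 40
m=4,p=1: s = 40+5 = 45
m=4,p=2: s = 45+6 = 51
m=4,p=3: s = 51+7 = 58
m=4,p=4: s = 58+8 = 66

66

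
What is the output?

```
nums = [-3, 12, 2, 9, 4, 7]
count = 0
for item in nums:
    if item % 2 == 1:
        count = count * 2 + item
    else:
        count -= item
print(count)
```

item=-3: odd, count = 0*2+(-3) = -3
item=12: not odd, count = (-3)-12 = -15
item=2: not odd, count = (-15)-2 = -17
item=9: odd, count = (-17)*2+9 = -25
item=4: not odd, count = (-25)-4 = -29
item=7: odd, count = (-29)*2+7 = -51

-51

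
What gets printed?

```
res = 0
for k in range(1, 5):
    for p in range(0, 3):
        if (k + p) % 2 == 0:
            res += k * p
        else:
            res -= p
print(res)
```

10

k=1,p=0: odd sum, res = 0-0 = 0
k=1,p=1: even sum, res = 0+1 = 1
k=1,p=2: odd sum, res = 1-2 = -1
k=2,p=0: even sum, res = (-1)+0 = -1
k=2,p=1: odd sum, res = (-1)-1 = -2
k=2,p=2: even sum, res = (-2)+4 = 2
k=3,p=0: odd sum, res = 2-0 = 2
k=3,p=1: even sum, res = 2+3 = 5
k=3,p=2: odd sum, res = 5-2 = 3
k=4,p=0: even sum, res = 3+0 = 3
k=4,p=1: odd sum, res = 3-1 = 2
k=4,p=2: even sum, res = 2+8 = 10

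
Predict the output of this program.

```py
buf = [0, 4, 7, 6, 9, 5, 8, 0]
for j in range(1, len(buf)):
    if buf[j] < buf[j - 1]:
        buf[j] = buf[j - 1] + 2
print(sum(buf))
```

68

j=1: 4>=0, unchanged → [0, 4, 7, 6, 9, 5, 8, 0]
j=2: 7>=4, unchanged → [0, 4, 7, 6, 9, 5, 8, 0]
j=3: 6<7, buf[3] = 7+2 = 9 → [0, 4, 7, 9, 9, 5, 8, 0]
j=4: 9>=9, unchanged → [0, 4, 7, 9, 9, 5, 8, 0]
j=5: 5<9, buf[5] = 9+2 = 11 → [0, 4, 7, 9, 9, 11, 8, 0]
j=6: 8<11, buf[6] = 11+2 = 13 → [0, 4, 7, 9, 9, 11, 13, 0]
j=7: 0<13, buf[7] = 13+2 = 15 → [0, 4, 7, 9, 9, 11, 13, 15]
sum = 68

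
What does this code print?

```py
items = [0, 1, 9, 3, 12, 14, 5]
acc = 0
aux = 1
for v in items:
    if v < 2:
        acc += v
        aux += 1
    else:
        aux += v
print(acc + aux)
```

v=0: <2, acc = 0+0 = 0; aux=2
v=1: <2, acc = 0+1 = 1; aux=3
v=9: not <2; aux=12
v=3: not <2; aux=15
v=12: not <2; aux=27
v=14: not <2; aux=41
v=5: not <2; aux=46
acc+aux = 1+46 = 47

47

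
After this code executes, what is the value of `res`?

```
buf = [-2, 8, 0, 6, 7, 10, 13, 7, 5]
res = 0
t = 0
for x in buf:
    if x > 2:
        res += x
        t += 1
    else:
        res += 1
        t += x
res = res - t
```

x=-2: not >2, res = 0+1 = 1; t=-2
x=8: >2, res = 1+8 = 9; t=-1
x=0: not >2, res = 9+1 = 10; t=-1
x=6: >2, res = 10+6 = 16; t=0
x=7: >2, res = 16+7 = 23; t=1
x=10: >2, res = 23+10 = 33; t=2
x=13: >2, res = 33+13 = 46; t=3
x=7: >2, res = 46+7 = 53; t=4
x=5: >2, res = 53+5 = 58; t=5
res-t = 58-5 = 53

53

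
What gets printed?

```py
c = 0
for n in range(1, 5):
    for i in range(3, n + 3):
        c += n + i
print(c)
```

n=1,i=3: c = 0+4 = 4
n=2,i=3: c = 4+5 = 9
n=2,i=4: c = 9+6 = 15
n=3,i=3: c = 15+6 = 21
n=3,i=4: c = 21+7 = 28
n=3,i=5: c = 28+8 = 36
n=4,i=3: c = 36+7 = 43
n=4,i=4: c = 43+8 = 51
n=4,i=5: c = 51+9 = 60
n=4,i=6: c = 60+10 = 70

70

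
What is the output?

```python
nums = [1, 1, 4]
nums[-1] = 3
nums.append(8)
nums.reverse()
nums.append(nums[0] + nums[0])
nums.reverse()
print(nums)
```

nums[-1] = 3 → [1, 1, 3]
append 8 → [1, 1, 3, 8]
reverse → [8, 3, 1, 1]
append nums[0]+nums[0] = 8+8 = 16 → [8, 3, 1, 1, 16]
reverse → [16, 1, 1, 3, 8]

[16, 1, 1, 3, 8]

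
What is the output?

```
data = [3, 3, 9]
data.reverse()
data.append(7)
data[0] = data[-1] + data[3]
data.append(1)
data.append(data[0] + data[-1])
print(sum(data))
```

43

reverse → [9, 3, 3]
append 7 → [9, 3, 3, 7]
data[0] = data[-1]+data[3] = 7+7 = 14 → [14, 3, 3, 7]
append 1 → [14, 3, 3, 7, 1]
append data[0]+data[-1] = 14+1 = 15 → [14, 3, 3, 7, 1, 15]
sum = 43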